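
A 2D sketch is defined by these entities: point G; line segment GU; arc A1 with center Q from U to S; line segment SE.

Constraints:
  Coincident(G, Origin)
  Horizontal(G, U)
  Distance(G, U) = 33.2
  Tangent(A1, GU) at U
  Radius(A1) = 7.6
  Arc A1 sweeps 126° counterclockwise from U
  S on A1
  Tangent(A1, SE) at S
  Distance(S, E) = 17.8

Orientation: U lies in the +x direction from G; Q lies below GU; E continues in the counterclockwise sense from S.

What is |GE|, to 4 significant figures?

45.91

G is at the origin; G and U share the same y with |GU| = 33.2 and U on the +x side, so U = (33.20, 0.000). Since A1 is tangent to GU there, QU ⟂ GU, so Q = U + (0, -7.6) = (33.20, -7.600). On A1, U sits at bearing 90° from Q; a 126° counterclockwise sweep puts S at bearing 216°, so S = Q + 7.6·(cos 216°, sin 216°) = (27.05, -12.07). Tangency of A1 to SE means the radius QS is perpendicular to SE, so SE runs along (−sin 216°, cos 216°); with |SE| = 17.8, E = (37.51, -26.47). Then |GE| = |E − G| = 45.91.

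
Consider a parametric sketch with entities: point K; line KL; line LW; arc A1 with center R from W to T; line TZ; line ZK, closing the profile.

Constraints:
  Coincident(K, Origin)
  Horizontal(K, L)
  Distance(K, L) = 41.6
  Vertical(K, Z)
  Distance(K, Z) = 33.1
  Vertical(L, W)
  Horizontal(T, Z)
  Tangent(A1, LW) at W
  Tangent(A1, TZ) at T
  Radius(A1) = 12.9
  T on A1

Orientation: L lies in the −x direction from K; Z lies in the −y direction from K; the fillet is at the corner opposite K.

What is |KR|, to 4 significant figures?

35.10

K and Z share the same x with |KZ| = 33.1 and Z on the −y side, so Z = (0.000, -33.10). The virtual corner opposite K is at (-41.60, -33.10). A1 meets LW tangentially, so RW is at right angles to LW and tangency of A1 to TZ means the radius RT is perpendicular to TZ, with radius 12.9, so the center R sits 12.9 in from both sides at R = (-28.70, -20.20). Then |KR| = |R − K| = 35.10.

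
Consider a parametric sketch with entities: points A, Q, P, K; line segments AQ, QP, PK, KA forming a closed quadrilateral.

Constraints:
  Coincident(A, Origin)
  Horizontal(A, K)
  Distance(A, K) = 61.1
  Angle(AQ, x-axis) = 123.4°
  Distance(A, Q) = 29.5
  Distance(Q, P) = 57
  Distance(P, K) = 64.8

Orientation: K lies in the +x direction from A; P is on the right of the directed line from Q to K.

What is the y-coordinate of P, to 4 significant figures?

-28.98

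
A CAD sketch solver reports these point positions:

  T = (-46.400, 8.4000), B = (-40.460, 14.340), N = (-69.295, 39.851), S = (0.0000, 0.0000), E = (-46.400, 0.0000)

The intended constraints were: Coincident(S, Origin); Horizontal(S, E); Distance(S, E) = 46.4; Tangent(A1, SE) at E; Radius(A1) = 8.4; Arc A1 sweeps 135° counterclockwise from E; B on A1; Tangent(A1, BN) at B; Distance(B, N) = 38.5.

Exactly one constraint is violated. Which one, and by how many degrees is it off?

Tangent(A1, BN) at B — off by 3.50°.

S = (0.00, 0.00) ✓; S.y = 0.00, E.y = 0.00 ✓; |SE| = 46.40 ✓; ∠(TE, ES) = 90.00° ✓; |TE| = 8.400 ✓; bearing(T→B) − bearing(T→E) = 135.0° ✓; |TB| = 8.400 ✓; ∠(TB, BN) = 86.50° ✗; |BN| = 38.50 ✓.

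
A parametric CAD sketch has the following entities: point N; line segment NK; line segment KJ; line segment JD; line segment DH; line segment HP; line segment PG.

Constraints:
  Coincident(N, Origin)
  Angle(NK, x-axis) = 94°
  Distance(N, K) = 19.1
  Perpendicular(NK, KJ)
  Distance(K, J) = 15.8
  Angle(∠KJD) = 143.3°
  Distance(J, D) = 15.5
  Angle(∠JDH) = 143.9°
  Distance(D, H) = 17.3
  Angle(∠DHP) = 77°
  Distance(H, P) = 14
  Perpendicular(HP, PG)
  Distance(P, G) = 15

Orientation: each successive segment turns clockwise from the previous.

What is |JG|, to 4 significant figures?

12.11

N is at the origin; NK runs at 94.0° with length 19.1, so K = (-1.332, 19.05). NK is perpendicular to KJ, so KJ runs at 4.000°; with |KJ| = 15.8, J = (14.43, 20.16). ∠KJD = 143.3° gives JD at -32.70° from the x-axis; with |JD| = 15.5, D = (27.47, 11.78). ∠JDH = 143.9° gives DH at -68.80° from the x-axis; with |DH| = 17.3, H = (33.73, -4.347). ∠DHP = 77.0° gives HP at -171.8° from the x-axis; with |HP| = 14.0, P = (19.87, -6.344). HP ⟂ PG, so PG runs at 98.20°; with |PG| = 15.0, G = (17.73, 8.503). Then |JG| = |G − J| = 12.11.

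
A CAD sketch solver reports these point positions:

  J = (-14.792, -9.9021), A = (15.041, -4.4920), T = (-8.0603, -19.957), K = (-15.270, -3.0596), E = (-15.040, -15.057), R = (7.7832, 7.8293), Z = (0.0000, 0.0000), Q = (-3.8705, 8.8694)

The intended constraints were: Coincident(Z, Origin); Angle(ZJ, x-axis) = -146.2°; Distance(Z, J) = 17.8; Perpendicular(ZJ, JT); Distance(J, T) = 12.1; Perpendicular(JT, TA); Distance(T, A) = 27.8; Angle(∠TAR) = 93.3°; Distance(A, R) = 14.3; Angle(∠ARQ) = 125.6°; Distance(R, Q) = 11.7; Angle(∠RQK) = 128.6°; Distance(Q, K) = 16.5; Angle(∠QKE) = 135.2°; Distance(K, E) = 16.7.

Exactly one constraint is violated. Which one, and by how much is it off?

Distance(K, E) = 16.7 — off by 4.70.

Z = (0.00, 0.00) ✓; ZJ at -146.2° ✓; |ZJ| = 17.80 ✓; ∠(ZJ, JT) = 90.00° ✓; |JT| = 12.10 ✓; ∠(JT, TA) = 90.00° ✓; |TA| = 27.80 ✓; ∠TAR = 93.30° ✓; |AR| = 14.30 ✓; ∠ARQ = 125.6° ✓; |RQ| = 11.70 ✓; ∠RQK = 128.6° ✓; |QK| = 16.50 ✓; ∠QKE = 135.2° ✓; |KE| = 12.00 ✗.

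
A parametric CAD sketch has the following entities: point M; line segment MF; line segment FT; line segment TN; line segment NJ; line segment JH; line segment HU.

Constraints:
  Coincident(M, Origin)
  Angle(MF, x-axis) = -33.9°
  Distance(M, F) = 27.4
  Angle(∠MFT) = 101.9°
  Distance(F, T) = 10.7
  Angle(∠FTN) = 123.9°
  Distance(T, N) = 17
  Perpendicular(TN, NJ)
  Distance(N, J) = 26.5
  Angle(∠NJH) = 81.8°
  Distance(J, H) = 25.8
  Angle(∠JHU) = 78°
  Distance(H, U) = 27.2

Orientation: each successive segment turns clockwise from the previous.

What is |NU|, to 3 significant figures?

16.4

M is at the origin; MF runs at -33.9° with length 27.4, so F = (22.7, -15.3). ∠MFT = 101.9° gives FT at -112° from the x-axis; with |FT| = 10.7, T = (18.7, -25.2). ∠FTN = 123.9° gives TN at -168° from the x-axis; with |TN| = 17.0, N = (2.10, -28.7). The perpendicularity gives NJ at right angles to TN, so NJ runs at 102°; with |NJ| = 26.5, J = (-3.37, -2.78). ∠NJH = 81.8° gives JH at 3.70° from the x-axis; with |JH| = 25.8, H = (22.4, -1.11). ∠JHU = 78.0° gives HU at -98.3° from the x-axis; with |HU| = 27.2, U = (18.5, -28.0). Then |NU| = |U − N| = 16.4.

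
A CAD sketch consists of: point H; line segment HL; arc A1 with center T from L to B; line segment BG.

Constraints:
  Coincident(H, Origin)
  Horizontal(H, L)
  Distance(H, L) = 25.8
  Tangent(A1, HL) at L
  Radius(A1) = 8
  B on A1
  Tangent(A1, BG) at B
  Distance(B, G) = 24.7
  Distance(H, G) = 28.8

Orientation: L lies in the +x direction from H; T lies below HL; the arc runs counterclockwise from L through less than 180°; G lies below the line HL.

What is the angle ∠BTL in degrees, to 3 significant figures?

66.5°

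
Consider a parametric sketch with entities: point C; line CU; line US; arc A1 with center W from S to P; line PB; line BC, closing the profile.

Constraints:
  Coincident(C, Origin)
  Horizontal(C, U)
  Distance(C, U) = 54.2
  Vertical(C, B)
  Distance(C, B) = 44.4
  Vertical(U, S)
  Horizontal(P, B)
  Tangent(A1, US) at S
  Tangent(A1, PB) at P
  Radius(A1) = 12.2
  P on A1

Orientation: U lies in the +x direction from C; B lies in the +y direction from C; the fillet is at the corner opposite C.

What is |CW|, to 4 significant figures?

52.92

C is at the origin; C and U share the same y with |CU| = 54.2 and U on the +x side, so U = (54.20, 0.000). C and B share the same x with |CB| = 44.4 and B on the +y side, so B = (0.000, 44.40). The virtual corner opposite C is at (54.20, 44.40). A1 meets US tangentially, so WS is at right angles to US and since A1 is tangent to PB there, WP ⟂ PB, with radius 12.2, so the center W sits 12.2 in from both sides at W = (42.00, 32.20). Then |CW| = |W − C| = 52.92.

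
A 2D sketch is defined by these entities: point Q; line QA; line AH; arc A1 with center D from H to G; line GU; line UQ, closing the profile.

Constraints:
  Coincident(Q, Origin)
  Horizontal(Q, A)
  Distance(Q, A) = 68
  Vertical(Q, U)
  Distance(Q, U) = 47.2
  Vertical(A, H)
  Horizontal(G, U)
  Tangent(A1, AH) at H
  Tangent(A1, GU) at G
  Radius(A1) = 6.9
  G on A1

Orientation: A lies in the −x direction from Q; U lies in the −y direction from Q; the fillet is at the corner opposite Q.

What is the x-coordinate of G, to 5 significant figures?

-61.100

The virtual corner opposite Q is at (-68.000, -47.200). The tangent condition forces DH to be normal to AH and since A1 is tangent to GU there, DG ⟂ GU, with radius 6.9, so the center D sits 6.9 in from both sides at D = (-61.100, -40.300). That places the tangent points at H = (-68.000, -40.300) on AH and G = (-61.100, -47.200) on GU. So G.x = -61.100.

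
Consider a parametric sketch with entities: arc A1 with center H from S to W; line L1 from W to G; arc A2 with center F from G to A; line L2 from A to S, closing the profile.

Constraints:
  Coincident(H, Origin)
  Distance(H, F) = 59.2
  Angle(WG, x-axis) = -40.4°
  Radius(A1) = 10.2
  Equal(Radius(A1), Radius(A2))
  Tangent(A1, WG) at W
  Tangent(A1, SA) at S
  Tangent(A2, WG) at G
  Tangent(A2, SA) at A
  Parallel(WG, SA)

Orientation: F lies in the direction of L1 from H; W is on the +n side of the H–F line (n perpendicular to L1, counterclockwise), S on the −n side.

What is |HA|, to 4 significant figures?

60.07

Tangency of A1 to both parallel lines with radius 10.2 puts W and S at H ± 10.2·n: W = (6.611, 7.768), S = (-6.611, -7.768). Equal radii place G and A the same way about F: G = F + 10.2·n = (51.69, -30.60), A = F − 10.2·n = (38.47, -46.14). Then |HA| = |A − H| = 60.07.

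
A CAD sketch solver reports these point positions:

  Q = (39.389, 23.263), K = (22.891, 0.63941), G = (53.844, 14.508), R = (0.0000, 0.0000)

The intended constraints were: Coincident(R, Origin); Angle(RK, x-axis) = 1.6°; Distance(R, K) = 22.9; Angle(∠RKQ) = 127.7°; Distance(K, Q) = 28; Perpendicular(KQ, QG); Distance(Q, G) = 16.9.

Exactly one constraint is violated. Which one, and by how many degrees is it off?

Perpendicular(KQ, QG) — off by 4.90°.

R = (0.00, 0.00) ✓; RK at 1.600° ✓; |RK| = 22.90 ✓; ∠RKQ = 127.7° ✓; |KQ| = 28.00 ✓; ∠(KQ, QG) = 85.10° ✗; |QG| = 16.90 ✓.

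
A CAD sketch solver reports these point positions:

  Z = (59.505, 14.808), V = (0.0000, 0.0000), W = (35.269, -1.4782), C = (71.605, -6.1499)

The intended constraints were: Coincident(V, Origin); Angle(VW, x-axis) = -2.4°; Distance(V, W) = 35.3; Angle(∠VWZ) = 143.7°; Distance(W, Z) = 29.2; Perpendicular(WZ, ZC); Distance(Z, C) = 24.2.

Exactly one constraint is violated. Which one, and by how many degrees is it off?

Perpendicular(WZ, ZC) — off by 3.90°.

V = (0.00, 0.00) ✓; VW at -2.400° ✓; |VW| = 35.30 ✓; ∠VWZ = 143.7° ✓; |WZ| = 29.20 ✓; ∠(WZ, ZC) = 93.90° ✗; |ZC| = 24.20 ✓.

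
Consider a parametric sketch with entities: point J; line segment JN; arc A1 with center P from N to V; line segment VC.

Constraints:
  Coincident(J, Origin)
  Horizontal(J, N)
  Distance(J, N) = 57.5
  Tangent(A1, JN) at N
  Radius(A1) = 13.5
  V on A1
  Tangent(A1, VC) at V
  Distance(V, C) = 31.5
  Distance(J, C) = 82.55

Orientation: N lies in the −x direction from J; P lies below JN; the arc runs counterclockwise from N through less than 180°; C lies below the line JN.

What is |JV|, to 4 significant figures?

72.43

Checks: J = (0.00, 0.00) ✓; |PV| = 13.50 ✓; ∠(PV, VC) = 90.00° ✓; |VC| = 31.50 ✓; |JC| = 82.55 ✓.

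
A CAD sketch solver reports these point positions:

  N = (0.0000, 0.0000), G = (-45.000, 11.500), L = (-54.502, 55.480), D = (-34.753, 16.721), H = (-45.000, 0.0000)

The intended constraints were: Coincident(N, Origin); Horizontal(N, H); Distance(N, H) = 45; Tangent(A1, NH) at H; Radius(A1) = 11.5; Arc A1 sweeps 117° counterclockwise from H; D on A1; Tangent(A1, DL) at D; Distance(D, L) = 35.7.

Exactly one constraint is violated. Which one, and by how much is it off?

Distance(D, L) = 35.7 — off by 7.80.

N = (0.00, 0.00) ✓; N.y = 0.00, H.y = 0.00 ✓; |NH| = 45.00 ✓; ∠(GH, HN) = 90.00° ✓; |GH| = 11.50 ✓; bearing(G→D) − bearing(G→H) = 117.0° ✓; |GD| = 11.50 ✓; ∠(GD, DL) = 90.00° ✓; |DL| = 43.50 ✗.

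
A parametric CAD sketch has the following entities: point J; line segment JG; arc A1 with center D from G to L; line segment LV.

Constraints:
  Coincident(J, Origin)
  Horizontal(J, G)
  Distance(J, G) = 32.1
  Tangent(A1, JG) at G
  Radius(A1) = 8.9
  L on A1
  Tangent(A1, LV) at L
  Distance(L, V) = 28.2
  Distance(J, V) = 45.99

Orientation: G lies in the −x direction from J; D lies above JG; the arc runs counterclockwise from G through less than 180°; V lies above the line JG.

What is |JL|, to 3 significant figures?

25.2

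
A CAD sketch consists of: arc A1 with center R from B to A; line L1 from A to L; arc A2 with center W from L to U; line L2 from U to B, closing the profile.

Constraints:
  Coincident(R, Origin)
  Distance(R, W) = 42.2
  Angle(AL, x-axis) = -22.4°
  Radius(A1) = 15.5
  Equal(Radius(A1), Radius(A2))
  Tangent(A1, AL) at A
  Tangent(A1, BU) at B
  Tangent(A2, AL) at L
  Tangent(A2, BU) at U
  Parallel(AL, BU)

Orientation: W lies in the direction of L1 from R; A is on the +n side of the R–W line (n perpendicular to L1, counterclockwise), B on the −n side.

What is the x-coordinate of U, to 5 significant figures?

33.109

The slot axis is L1's direction at -22.4°, so u = (cos -22.4°, sin -22.4°) = (0.92455, -0.38107) and n = (−sin -22.4°, cos -22.4°) = (0.38107, 0.92455). R is at the origin and W lies 42.2 along u from R, so W = 42.2·u = (39.016, -16.081). Tangency of A1 to both parallel lines with radius 15.5 puts A and B at R ± 15.5·n: A = (5.9066, 14.330), B = (-5.9066, -14.330). Equal radii place L and U the same way about W: L = W + 15.5·n = (44.922, -1.7507), U = W − 15.5·n = (33.109, -30.412). So U.x = 33.109.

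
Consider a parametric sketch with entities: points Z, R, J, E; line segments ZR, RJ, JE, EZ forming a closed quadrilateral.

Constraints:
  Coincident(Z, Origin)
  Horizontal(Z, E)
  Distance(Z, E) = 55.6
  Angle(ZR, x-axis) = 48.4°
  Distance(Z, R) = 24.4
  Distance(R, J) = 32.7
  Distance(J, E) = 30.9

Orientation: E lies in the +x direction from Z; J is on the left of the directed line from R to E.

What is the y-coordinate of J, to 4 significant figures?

29.64

Z is at the origin; Z and E share the same y with |ZE| = 55.6 and E in +x, so E = (55.6, 0). ZR runs at 48.4° with |ZR| = 24.4, so R = (16.20, 18.25). J is determined by |RJ| = 32.7 and |JE| = 30.9 together: it lies at the intersection of circle(R, 32.7) and circle(E, 30.9). With |RE| = 43.42, the foot of the radical line on RE is 23.03 from R and the perpendicular offset is √(32.7² − 23.03²) = 23.22. Taking the left-of-RE solution: J = (46.85, 29.64).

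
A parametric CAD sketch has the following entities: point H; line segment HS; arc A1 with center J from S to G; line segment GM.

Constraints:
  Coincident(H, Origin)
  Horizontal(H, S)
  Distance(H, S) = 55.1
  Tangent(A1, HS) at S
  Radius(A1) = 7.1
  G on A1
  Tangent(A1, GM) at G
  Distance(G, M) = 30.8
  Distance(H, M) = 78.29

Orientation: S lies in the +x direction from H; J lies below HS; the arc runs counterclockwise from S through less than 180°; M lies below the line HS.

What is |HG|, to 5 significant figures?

51.135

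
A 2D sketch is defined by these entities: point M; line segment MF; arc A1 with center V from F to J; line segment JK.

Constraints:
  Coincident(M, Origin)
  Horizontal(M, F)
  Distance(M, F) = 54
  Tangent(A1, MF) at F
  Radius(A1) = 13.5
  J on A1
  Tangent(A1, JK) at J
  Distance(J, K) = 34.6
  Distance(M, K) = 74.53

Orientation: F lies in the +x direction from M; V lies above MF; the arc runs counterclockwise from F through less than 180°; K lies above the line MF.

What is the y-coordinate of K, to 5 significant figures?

50.634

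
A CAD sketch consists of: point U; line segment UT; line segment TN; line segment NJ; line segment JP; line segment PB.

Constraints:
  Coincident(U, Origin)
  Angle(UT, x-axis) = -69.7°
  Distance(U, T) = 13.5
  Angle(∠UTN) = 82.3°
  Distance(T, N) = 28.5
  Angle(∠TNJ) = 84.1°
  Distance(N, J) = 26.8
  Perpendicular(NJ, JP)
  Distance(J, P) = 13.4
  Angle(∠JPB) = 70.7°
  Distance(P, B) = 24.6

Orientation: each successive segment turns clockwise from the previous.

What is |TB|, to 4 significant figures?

23.09

U is at the origin; UT runs at -69.7° with length 13.5, so T = (4.684, -12.66). ∠UTN = 82.3° gives TN at -167.4° from the x-axis; with |TN| = 28.5, N = (-23.13, -18.88). ∠TNJ = 84.1° gives NJ at 96.70° from the x-axis; with |NJ| = 26.8, J = (-26.26, 7.738). NJ is perpendicular to JP, so JP runs at 6.700°; with |JP| = 13.4, P = (-12.95, 9.302). ∠JPB = 70.7° gives PB at -102.6° from the x-axis; with |PB| = 24.6, B = (-18.31, -14.71). Then |TB| = |B − T| = 23.09.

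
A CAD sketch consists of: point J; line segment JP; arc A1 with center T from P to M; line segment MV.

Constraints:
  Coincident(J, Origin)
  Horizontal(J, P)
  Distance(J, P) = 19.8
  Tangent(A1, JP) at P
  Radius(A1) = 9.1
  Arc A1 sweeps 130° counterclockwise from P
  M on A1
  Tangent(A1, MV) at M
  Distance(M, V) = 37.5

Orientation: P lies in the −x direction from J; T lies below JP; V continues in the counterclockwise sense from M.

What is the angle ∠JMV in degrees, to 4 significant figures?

79.18°

J is at the origin; J and P share the same y with |JP| = 19.8 and P on the −x side, so P = (-19.80, 0.000). Tangency of A1 to JP means the radius TP is perpendicular to JP, so T = P + (0, -9.1) = (-19.80, -9.100). On A1, P sits at bearing 90° from T; a 130° counterclockwise sweep puts M at bearing 220°, so M = T + 9.1·(cos 220°, sin 220°) = (-26.77, -14.95). A1 meets MV tangentially, so TM is at right angles to MV, so MV runs along (−sin 220°, cos 220°); with |MV| = 37.5, V = (-2.666, -43.68). Then cos ∠JMV = MJ·MV / (|MJ||MV|), giving 79.18°.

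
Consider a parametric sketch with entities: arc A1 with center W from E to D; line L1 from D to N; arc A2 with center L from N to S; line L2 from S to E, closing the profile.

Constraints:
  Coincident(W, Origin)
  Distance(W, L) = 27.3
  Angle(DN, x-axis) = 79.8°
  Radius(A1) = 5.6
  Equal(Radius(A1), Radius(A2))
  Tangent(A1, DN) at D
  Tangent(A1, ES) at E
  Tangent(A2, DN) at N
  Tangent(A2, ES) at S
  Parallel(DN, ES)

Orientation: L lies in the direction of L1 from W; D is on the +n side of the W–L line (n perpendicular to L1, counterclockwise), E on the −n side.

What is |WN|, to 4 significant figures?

27.87

The slot axis is L1's direction at 79.8°, so u = (cos 79.8°, sin 79.8°) = (0.1771, 0.9842) and n = (−sin 79.8°, cos 79.8°) = (-0.9842, 0.1771). W is at the origin and L lies 27.3 along u from W, so L = 27.3·u = (4.834, 26.87). Tangency of A1 to both parallel lines with radius 5.6 puts D and E at W ± 5.6·n: D = (-5.511, 0.9917), E = (5.511, -0.9917). Equal radii place N and S the same way about L: N = L + 5.6·n = (-0.6771, 27.86), S = L − 5.6·n = (10.35, 25.88). Then |WN| = |N − W| = 27.87.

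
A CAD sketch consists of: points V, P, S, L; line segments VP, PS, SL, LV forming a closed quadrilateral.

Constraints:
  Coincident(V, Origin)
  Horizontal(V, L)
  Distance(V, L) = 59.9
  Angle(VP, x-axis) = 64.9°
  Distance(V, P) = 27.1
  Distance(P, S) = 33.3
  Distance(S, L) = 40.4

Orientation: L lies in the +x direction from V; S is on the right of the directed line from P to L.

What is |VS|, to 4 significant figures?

21.60

Checks: |PS| = 33.30 ✓; |SL| = 40.40 ✓.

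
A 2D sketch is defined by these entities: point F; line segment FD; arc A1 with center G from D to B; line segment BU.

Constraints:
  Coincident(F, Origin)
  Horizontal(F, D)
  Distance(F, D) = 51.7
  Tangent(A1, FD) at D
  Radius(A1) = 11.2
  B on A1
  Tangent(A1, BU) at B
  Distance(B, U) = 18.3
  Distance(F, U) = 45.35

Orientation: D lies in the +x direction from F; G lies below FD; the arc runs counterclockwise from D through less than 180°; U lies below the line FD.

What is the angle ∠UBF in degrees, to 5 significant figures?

89.356°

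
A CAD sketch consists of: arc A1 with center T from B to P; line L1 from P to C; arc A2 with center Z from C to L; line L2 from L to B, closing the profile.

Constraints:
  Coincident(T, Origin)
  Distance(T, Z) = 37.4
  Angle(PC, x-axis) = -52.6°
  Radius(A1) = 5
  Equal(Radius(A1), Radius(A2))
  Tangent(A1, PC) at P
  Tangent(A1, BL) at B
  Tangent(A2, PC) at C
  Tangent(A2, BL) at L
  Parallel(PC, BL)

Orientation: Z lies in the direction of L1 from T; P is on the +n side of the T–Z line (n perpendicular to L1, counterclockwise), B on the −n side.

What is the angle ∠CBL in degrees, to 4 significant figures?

14.97°

The slot axis is L1's direction at -52.6°, so u = (cos -52.6°, sin -52.6°) = (0.6074, -0.7944) and n = (−sin -52.6°, cos -52.6°) = (0.7944, 0.6074). T is at the origin and Z lies 37.4 along u from T, so Z = 37.4·u = (22.72, -29.71). Tangency of A1 to both parallel lines with radius 5.0 puts P and B at T ± 5.0·n: P = (3.972, 3.037), B = (-3.972, -3.037). Equal radii place C and L the same way about Z: C = Z + 5.0·n = (26.69, -26.67), L = Z − 5.0·n = (18.74, -32.75). Then cos ∠CBL = BC·BL / (|BC||BL|), giving 14.97°.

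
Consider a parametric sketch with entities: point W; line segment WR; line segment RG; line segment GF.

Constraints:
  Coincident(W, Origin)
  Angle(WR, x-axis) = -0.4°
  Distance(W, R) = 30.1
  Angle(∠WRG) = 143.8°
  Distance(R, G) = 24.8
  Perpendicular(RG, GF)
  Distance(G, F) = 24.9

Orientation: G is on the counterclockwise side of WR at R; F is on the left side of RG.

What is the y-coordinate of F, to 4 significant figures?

34.49

W is at the origin; WR runs at -0.4° with length 30.1, so R = 30.1·(cos -0.4°, sin -0.4°) = (30.10, -0.2101). ∠WRG = 143.8°, so RG runs at -0.4° + (180° − 143.8°) = 35.80° from the x-axis; with |RG| = 24.8, G = R + 24.8·(cos 35.80°, sin 35.80°) = (50.21, 14.30). RG ⟂ GF; with |GF| = 24.9 on the left of RG, F = G + 24.9·(-0.5850, 0.8111) = (35.65, 34.49). So F.y = 34.49.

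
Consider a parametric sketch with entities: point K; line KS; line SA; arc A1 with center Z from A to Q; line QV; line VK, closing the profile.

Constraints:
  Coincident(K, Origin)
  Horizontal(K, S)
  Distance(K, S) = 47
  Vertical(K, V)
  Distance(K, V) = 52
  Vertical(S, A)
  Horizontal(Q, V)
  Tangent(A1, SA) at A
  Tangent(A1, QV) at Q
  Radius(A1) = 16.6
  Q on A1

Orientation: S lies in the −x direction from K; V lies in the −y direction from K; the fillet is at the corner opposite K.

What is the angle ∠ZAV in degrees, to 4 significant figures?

19.45°

K is at the origin; KS is horizontal with |KS| = 47.0 and S on the −x side, so S = (-47.00, 0.000). K and V share the same x with |KV| = 52.0 and V on the −y side, so V = (0.000, -52.00). The virtual corner opposite K is at (-47.00, -52.00). Tangency of A1 to SA means the radius ZA is perpendicular to SA and the tangent condition forces ZQ to be normal to QV, with radius 16.6, so the center Z sits 16.6 in from both sides at Z = (-30.40, -35.40). That places the tangent points at A = (-47.00, -35.40) on SA and Q = (-30.40, -52.00) on QV. Then cos ∠ZAV = AZ·AV / (|AZ||AV|), giving 19.45°.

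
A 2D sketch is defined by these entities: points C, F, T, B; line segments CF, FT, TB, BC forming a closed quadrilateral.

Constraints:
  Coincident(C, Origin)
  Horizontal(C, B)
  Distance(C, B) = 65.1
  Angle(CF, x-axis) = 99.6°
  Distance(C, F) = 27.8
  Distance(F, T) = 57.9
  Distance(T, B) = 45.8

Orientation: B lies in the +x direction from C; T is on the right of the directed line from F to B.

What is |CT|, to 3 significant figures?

33.5

Checks: |FT| = 57.90 ✓; |TB| = 45.80 ✓.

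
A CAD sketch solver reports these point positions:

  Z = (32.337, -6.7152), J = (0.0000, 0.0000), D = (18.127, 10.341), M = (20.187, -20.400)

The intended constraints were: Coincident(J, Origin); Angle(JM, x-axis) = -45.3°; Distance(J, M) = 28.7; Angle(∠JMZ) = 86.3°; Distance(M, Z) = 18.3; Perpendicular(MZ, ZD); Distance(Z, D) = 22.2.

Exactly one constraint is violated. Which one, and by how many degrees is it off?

Perpendicular(MZ, ZD) — off by 8.60°.

J = (0.00, 0.00) ✓; JM at -45.30° ✓; |JM| = 28.70 ✓; ∠JMZ = 86.30° ✓; |MZ| = 18.30 ✓; ∠(MZ, ZD) = 81.40° ✗; |ZD| = 22.20 ✓.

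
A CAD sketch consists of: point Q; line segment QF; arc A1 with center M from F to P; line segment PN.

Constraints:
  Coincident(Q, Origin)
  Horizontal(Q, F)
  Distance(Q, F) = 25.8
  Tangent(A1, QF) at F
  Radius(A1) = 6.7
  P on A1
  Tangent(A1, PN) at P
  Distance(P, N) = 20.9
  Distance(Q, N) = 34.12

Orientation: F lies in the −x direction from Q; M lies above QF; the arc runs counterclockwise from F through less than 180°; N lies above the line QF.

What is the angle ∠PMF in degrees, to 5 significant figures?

91.843°

Checks: |MP| = 6.700 ✓; ∠(MP, PN) = 90.00° ✓; |PN| = 20.90 ✓; |QN| = 34.12 ✓.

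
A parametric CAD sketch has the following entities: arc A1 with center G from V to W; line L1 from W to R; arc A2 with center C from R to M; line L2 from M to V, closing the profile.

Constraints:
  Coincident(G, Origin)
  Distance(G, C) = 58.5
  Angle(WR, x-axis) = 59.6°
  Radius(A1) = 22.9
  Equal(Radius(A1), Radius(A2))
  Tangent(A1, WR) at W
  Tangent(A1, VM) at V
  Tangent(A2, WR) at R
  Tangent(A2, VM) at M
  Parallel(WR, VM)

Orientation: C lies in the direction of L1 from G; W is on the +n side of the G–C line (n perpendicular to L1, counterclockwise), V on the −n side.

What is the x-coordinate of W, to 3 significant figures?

-19.8

G is at the origin and C lies 58.5 along u from G, so C = 58.5·u = (29.6, 50.5). Tangency of A1 to both parallel lines with radius 22.9 puts W and V at G ± 22.9·n: W = (-19.8, 11.6), V = (19.8, -11.6). So W.x = -19.8.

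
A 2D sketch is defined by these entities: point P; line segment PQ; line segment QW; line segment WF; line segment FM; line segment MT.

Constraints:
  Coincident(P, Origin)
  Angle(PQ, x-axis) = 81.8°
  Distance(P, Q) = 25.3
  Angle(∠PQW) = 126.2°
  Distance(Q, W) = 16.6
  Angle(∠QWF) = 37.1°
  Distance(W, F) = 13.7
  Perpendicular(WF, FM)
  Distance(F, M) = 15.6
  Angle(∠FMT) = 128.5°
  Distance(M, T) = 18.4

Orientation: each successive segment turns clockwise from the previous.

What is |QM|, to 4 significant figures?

5.606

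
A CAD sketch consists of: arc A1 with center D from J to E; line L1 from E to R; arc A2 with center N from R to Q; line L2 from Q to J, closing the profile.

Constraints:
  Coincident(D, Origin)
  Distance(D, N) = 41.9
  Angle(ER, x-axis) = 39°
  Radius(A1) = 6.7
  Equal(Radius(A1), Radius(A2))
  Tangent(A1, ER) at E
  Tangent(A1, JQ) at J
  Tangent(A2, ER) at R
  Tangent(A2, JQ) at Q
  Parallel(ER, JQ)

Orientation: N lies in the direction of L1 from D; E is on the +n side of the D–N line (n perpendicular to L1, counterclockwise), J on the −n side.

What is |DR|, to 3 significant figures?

42.4

The slot axis is L1's direction at 39.0°, so u = (cos 39.0°, sin 39.0°) = (0.777, 0.629) and n = (−sin 39.0°, cos 39.0°) = (-0.629, 0.777). D is at the origin and N lies 41.9 along u from D, so N = 41.9·u = (32.6, 26.4). Tangency of A1 to both parallel lines with radius 6.7 puts E and J at D ± 6.7·n: E = (-4.22, 5.21), J = (4.22, -5.21). Equal radii place R and Q the same way about N: R = N + 6.7·n = (28.3, 31.6), Q = N − 6.7·n = (36.8, 21.2). Then |DR| = |R − D| = 42.4.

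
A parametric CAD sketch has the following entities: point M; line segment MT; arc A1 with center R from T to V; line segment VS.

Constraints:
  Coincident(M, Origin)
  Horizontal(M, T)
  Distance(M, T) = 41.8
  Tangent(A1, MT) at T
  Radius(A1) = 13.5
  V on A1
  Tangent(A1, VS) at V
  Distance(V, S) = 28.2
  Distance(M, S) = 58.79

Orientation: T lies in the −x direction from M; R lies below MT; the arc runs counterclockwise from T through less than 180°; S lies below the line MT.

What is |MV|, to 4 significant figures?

57.12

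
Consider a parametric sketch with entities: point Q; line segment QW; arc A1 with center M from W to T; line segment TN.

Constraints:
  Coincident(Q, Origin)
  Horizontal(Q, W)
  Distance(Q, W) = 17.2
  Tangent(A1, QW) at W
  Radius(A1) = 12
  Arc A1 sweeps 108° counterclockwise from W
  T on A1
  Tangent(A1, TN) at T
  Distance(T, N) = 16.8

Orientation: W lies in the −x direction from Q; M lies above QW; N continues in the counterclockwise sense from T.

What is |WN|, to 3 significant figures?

32.3

Q is at the origin; Q and W share the same y with |QW| = 17.2 and W on the −x side, so W = (-17.2, 0.00). The tangent condition forces MW to be normal to QW, so M = W + (0, 12) = (-17.2, 12.0). On A1, W sits at bearing -90° from M; a 108° counterclockwise sweep puts T at bearing 18°, so T = M + 12.0·(cos 18°, sin 18°) = (-5.79, 15.7). The tangent condition forces MT to be normal to TN, so TN runs along (−sin 18°, cos 18°); with |TN| = 16.8, N = (-11.0, 31.7). Then |WN| = |N − W| = 32.3.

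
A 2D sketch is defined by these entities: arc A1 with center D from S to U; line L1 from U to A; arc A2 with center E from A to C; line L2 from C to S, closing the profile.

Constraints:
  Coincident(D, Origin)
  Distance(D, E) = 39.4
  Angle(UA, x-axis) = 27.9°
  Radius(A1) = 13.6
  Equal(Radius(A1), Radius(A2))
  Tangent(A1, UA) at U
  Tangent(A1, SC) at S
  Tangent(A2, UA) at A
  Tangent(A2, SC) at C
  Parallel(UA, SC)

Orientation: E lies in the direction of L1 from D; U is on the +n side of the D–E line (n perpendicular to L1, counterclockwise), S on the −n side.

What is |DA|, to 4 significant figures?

41.68

Tangency of A1 to both parallel lines with radius 13.6 puts U and S at D ± 13.6·n: U = (-6.364, 12.02), S = (6.364, -12.02). Equal radii place A and C the same way about E: A = E + 13.6·n = (28.46, 30.46), C = E − 13.6·n = (41.18, 6.417). Then |DA| = |A − D| = 41.68.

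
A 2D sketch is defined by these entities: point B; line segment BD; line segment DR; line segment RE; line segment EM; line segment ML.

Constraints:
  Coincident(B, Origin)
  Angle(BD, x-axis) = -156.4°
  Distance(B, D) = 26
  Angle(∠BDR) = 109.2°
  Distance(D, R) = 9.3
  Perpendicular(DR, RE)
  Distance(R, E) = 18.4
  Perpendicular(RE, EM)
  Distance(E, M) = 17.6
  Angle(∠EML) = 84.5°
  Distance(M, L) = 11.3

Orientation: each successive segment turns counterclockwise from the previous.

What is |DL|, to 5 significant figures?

10.160

B is at the origin; BD runs at -156.4° with length 26.0, so D = (-23.825, -10.409). ∠BDR = 109.2° gives DR at -85.600° from the x-axis; with |DR| = 9.3, R = (-23.112, -19.682). DR ⟂ RE, so RE runs at 4.4000°; with |RE| = 18.4, E = (-4.7662, -18.270). The perpendicularity gives EM at right angles to RE, so EM runs at 94.400°; with |EM| = 17.6, M = (-6.1164, -0.72191). ∠EML = 84.5° gives ML at -170.10° from the x-axis; with |ML| = 11.3, L = (-17.248, -2.6647). Then |DL| = |L − D| = 10.160.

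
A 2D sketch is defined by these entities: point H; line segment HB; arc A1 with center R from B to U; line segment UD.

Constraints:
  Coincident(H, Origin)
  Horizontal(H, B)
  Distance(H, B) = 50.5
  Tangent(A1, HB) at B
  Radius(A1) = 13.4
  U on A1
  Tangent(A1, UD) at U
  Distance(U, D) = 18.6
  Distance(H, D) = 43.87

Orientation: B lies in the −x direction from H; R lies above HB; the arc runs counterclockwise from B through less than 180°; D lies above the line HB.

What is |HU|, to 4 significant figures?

38.86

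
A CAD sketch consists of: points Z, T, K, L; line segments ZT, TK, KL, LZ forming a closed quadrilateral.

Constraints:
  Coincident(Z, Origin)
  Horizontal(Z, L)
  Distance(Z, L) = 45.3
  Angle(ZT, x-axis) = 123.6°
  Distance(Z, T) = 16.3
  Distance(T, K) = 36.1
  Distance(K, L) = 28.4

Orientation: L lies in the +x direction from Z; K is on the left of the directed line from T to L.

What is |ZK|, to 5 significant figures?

33.707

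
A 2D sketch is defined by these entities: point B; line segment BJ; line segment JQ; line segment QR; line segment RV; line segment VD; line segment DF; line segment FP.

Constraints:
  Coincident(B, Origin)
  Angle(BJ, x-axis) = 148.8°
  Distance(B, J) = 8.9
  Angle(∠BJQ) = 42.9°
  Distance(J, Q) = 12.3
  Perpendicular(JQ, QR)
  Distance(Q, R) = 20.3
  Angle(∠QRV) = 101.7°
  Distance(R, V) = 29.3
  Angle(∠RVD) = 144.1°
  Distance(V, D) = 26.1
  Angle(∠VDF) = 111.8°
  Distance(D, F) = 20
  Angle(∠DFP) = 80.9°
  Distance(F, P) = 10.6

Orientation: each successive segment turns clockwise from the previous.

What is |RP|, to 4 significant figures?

47.07

B is at the origin; BJ runs at 148.8° with length 8.9, so J = (-7.613, 4.610). ∠BJQ = 42.9° gives JQ at 11.70° from the x-axis; with |JQ| = 12.3, Q = (4.432, 7.105). JQ ⟂ QR, so QR runs at -78.30°; with |QR| = 20.3, R = (8.548, -12.77). ∠QRV = 101.7° gives RV at -156.6° from the x-axis; with |RV| = 29.3, V = (-18.34, -24.41). ∠RVD = 144.1° gives VD at 167.5° from the x-axis; with |VD| = 26.1, D = (-43.82, -18.76). ∠VDF = 111.8° gives DF at 99.30° from the x-axis; with |DF| = 20.0, F = (-47.06, 0.9763). ∠DFP = 80.9° gives FP at 0.2000° from the x-axis; with |FP| = 10.6, P = (-36.46, 1.013). Then |RP| = |P − R| = 47.07.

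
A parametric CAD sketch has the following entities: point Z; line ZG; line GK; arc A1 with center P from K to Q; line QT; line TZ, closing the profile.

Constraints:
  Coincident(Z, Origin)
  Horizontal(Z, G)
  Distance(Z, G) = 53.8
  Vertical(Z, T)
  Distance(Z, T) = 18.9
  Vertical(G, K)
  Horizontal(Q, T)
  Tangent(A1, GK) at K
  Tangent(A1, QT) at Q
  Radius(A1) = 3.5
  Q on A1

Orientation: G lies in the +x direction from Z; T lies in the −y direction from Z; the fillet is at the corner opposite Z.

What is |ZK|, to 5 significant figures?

55.961

Z is at the origin; Z and G share the same y with |ZG| = 53.8 and G on the +x side, so G = (53.800, 0.0000). ZT is vertical with |ZT| = 18.9 and T on the −y side, so T = (0.0000, -18.900). The virtual corner opposite Z is at (53.800, -18.900). Tangency of A1 to GK means the radius PK is perpendicular to GK and tangency of A1 to QT means the radius PQ is perpendicular to QT, with radius 3.5, so the center P sits 3.5 in from both sides at P = (50.300, -15.400). That places the tangent points at K = (53.800, -15.400) on GK and Q = (50.300, -18.900) on QT. Then |ZK| = |K − Z| = 55.961.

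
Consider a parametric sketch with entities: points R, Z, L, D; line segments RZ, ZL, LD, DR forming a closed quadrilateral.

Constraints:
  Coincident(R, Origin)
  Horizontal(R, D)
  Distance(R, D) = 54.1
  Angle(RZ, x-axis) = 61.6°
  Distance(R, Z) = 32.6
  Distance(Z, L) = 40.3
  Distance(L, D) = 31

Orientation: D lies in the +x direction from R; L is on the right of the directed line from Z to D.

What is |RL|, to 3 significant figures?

27.1

Checks: |ZL| = 40.30 ✓; |LD| = 31.00 ✓.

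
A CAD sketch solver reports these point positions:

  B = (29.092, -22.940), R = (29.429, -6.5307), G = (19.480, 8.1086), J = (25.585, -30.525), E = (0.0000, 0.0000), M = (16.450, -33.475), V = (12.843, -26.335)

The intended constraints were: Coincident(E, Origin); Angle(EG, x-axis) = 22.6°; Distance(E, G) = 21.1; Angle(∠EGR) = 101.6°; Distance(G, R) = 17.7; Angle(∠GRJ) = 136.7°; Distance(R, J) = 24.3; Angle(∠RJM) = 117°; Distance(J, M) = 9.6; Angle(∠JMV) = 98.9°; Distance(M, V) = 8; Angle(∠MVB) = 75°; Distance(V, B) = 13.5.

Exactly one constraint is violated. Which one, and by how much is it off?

Distance(V, B) = 13.5 — off by 3.10.

E = (0.00, 0.00) ✓; EG at 22.60° ✓; |EG| = 21.10 ✓; ∠EGR = 101.6° ✓; |GR| = 17.70 ✓; ∠GRJ = 136.7° ✓; |RJ| = 24.30 ✓; ∠RJM = 117.0° ✓; |JM| = 9.600 ✓; ∠JMV = 98.91° ✓; |MV| = 7.999 ✓; ∠MVB = 75.00° ✓; |VB| = 16.60 ✗.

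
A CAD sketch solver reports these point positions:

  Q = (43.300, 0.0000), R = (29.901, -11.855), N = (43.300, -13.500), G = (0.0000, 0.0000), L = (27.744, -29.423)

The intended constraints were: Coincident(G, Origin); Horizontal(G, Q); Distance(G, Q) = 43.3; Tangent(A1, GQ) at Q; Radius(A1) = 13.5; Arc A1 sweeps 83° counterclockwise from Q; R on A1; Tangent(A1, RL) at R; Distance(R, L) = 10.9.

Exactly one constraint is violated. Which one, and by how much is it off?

Distance(R, L) = 10.9 — off by 6.80.

G = (0.00, 0.00) ✓; G.y = 0.00, Q.y = 0.00 ✓; |GQ| = 43.30 ✓; ∠(NQ, QG) = 90.00° ✓; |NQ| = 13.50 ✓; bearing(N→R) − bearing(N→Q) = 83.00° ✓; |NR| = 13.50 ✓; ∠(NR, RL) = 90.00° ✓; |RL| = 17.70 ✗.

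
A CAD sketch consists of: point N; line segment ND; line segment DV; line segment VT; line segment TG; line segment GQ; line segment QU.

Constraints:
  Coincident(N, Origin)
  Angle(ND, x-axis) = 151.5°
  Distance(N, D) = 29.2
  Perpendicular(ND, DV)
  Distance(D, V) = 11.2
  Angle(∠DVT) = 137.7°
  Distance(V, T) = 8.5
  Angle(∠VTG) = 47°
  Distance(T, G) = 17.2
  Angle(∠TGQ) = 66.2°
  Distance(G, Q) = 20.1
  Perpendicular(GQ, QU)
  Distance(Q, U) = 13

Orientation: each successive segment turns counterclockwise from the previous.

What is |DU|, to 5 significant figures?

20.659

N is at the origin; ND runs at 151.5° with length 29.2, so D = (-25.661, 13.933). ND ⟂ DV, so DV runs at -118.50°; with |DV| = 11.2, V = (-31.006, 4.0903). ∠DVT = 137.7° gives VT at -76.200° from the x-axis; with |VT| = 8.5, T = (-28.978, -4.1644). ∠VTG = 47.0° gives TG at 56.800° from the x-axis; with |TG| = 17.2, G = (-19.560, 10.228). ∠TGQ = 66.2° gives GQ at 170.60° from the x-axis; with |GQ| = 20.1, Q = (-39.390, 13.511). The perpendicularity gives QU at right angles to GQ, so QU runs at -99.400°; with |QU| = 13.0, U = (-41.513, 0.68540). Then |DU| = |U − D| = 20.659.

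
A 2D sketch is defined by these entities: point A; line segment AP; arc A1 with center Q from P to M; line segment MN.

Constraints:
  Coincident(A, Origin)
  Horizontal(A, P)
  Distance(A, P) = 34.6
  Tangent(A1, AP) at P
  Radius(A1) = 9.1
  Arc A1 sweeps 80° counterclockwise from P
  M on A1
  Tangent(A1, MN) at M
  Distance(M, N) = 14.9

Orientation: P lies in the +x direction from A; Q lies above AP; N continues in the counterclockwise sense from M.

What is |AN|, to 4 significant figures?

51.21

A is at the origin; AP is horizontal with |AP| = 34.6 and P on the +x side, so P = (34.60, 0.000). Tangency of A1 to AP means the radius QP is perpendicular to AP, so Q = P + (0, 9.1) = (34.60, 9.100). On A1, P sits at bearing -90° from Q; an 80° counterclockwise sweep puts M at bearing -10°, so M = Q + 9.1·(cos -10°, sin -10°) = (43.56, 7.520). The tangent condition forces QM to be normal to MN, so MN runs along (−sin -10°, cos -10°); with |MN| = 14.9, N = (46.15, 22.19). Then |AN| = |N − A| = 51.21.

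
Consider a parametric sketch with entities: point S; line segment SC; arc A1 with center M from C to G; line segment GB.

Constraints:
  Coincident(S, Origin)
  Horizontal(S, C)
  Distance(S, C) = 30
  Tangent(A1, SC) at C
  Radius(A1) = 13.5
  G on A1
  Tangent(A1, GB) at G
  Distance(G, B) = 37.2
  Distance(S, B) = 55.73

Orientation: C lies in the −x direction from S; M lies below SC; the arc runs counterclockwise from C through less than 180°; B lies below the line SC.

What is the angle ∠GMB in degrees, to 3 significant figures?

70.1°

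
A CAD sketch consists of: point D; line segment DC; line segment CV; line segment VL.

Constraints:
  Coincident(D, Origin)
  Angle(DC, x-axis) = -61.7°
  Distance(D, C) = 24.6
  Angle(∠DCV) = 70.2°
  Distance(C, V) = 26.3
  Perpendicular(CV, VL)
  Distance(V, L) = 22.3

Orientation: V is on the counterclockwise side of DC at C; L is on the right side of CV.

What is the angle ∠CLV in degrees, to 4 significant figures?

49.71°

D is at the origin; DC runs at -61.7° with length 24.6, so C = 24.6·(cos -61.7°, sin -61.7°) = (11.66, -21.66). ∠DCV = 70.2°, so CV runs at -61.7° + (180° − 70.2°) = 48.10° from the x-axis; with |CV| = 26.3, V = C + 26.3·(cos 48.10°, sin 48.10°) = (29.23, -2.084). CV ⟂ VL; with |VL| = 22.3 on the right of CV, L = V + 22.3·(0.7443, -0.6678) = (45.82, -16.98). Then cos ∠CLV = LC·LV / (|LC||LV|), giving 49.71°.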